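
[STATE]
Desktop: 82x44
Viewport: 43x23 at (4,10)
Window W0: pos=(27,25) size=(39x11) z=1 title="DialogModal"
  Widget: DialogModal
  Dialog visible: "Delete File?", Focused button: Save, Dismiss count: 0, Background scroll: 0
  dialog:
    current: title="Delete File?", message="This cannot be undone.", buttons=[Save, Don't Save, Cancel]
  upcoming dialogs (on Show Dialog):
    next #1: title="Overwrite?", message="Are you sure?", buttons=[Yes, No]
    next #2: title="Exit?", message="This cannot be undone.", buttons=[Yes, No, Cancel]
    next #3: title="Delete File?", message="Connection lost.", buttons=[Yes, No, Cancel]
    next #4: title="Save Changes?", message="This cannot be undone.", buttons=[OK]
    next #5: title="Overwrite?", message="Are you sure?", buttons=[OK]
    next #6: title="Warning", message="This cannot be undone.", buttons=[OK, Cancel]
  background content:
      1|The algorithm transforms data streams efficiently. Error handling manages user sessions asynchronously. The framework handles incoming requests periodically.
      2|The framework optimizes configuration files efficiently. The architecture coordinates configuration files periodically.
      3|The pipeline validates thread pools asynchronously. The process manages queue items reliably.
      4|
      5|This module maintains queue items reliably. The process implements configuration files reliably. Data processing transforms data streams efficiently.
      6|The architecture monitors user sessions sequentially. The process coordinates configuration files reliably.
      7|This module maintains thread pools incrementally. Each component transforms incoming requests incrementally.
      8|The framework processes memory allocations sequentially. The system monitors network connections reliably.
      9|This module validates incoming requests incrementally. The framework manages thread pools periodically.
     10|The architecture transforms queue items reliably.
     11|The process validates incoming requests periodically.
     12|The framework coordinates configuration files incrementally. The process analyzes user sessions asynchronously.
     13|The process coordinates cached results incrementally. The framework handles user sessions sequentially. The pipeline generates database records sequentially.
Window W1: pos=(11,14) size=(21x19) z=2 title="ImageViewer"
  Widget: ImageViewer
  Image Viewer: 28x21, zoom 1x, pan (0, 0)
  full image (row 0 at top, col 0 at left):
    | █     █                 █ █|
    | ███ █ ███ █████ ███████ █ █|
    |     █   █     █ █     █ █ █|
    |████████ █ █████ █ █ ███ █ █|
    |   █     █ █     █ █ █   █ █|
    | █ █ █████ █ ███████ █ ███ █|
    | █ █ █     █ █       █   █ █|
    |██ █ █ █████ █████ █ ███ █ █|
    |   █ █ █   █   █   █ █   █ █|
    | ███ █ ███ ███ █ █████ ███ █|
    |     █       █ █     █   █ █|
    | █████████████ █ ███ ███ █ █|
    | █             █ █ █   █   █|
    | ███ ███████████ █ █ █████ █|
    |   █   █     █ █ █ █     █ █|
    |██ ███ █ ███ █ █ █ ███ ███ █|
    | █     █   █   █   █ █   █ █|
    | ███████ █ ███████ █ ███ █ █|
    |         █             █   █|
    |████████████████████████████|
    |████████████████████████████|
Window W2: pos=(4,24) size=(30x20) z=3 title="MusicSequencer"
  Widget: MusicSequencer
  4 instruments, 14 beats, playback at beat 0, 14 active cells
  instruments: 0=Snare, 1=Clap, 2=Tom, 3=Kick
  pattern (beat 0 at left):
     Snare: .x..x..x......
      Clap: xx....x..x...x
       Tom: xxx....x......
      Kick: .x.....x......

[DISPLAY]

                                           
                                           
                                           
                                           
       ┏━━━━━━━━━━━━━━━━━━━┓               
       ┃ ImageViewer       ┃               
       ┠───────────────────┨               
       ┃ █     █           ┃               
       ┃ ███ █ ███ █████ ██┃               
       ┃     █   █     █ █ ┃               
       ┃████████ █ █████ █ ┃               
       ┃   █     █ █     █ ┃               
       ┃ █ █ █████ █ ██████┃               
       ┃ █ █ █     █ █     ┃               
┏━━━━━━━━━━━━━━━━━━━━━━━━━━━━┓             
┃ MusicSequencer             ┃━━━━━━━━━━━━━
┠────────────────────────────┨gModal       
┃      ▼1234567890123        ┃─────────────
┃ Snare·█··█··█······        ┃gorithm trans
┃  Clap██····█··█···█        ┃─────────────
┃   Tom███····█······        ┃      Delete 
┃  Kick·█·····█······        ┃ This cannot 
┃                            ┃ave]  Don't S


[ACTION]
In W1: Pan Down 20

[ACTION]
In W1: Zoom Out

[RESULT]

                                           
                                           
                                           
                                           
       ┏━━━━━━━━━━━━━━━━━━━┓               
       ┃ ImageViewer       ┃               
       ┠───────────────────┨               
       ┃███████████████████┃               
       ┃                   ┃               
       ┃                   ┃               
       ┃                   ┃               
       ┃                   ┃               
       ┃                   ┃               
       ┃                   ┃               
┏━━━━━━━━━━━━━━━━━━━━━━━━━━━━┓             
┃ MusicSequencer             ┃━━━━━━━━━━━━━
┠────────────────────────────┨gModal       
┃      ▼1234567890123        ┃─────────────
┃ Snare·█··█··█······        ┃gorithm trans
┃  Clap██····█··█···█        ┃─────────────
┃   Tom███····█······        ┃      Delete 
┃  Kick·█·····█······        ┃ This cannot 
┃                            ┃ave]  Don't S


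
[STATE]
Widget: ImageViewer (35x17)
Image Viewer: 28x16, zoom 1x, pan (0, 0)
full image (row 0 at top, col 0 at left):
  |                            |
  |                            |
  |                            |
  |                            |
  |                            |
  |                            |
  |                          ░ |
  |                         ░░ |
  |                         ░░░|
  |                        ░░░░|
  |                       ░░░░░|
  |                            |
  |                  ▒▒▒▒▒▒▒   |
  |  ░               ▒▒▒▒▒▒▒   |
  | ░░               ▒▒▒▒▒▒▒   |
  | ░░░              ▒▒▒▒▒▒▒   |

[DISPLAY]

                                   
                                   
                                   
                                   
                                   
                                   
                          ░        
                         ░░        
                         ░░░       
                        ░░░░       
                       ░░░░░       
                                   
                  ▒▒▒▒▒▒▒          
  ░               ▒▒▒▒▒▒▒          
 ░░               ▒▒▒▒▒▒▒          
 ░░░              ▒▒▒▒▒▒▒          
                                   


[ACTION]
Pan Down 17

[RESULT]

                                   
                                   
                                   
                                   
                                   
                                   
                                   
                                   
                                   
                                   
                                   
                                   
                                   
                                   
                                   
                                   
                                   


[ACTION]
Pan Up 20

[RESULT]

                                   
                                   
                                   
                                   
                                   
                                   
                          ░        
                         ░░        
                         ░░░       
                        ░░░░       
                       ░░░░░       
                                   
                  ▒▒▒▒▒▒▒          
  ░               ▒▒▒▒▒▒▒          
 ░░               ▒▒▒▒▒▒▒          
 ░░░              ▒▒▒▒▒▒▒          
                                   


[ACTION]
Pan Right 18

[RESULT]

                                   
                                   
                                   
                                   
                                   
                                   
        ░                          
       ░░                          
       ░░░                         
      ░░░░                         
     ░░░░░                         
                                   
▒▒▒▒▒▒▒                            
▒▒▒▒▒▒▒                            
▒▒▒▒▒▒▒                            
▒▒▒▒▒▒▒                            
                                   


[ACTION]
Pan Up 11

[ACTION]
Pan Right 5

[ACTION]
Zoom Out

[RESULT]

                                   
                                   
                                   
                                   
                                   
                                   
   ░                               
  ░░                               
  ░░░                              
 ░░░░                              
░░░░░                              
                                   
▒▒                                 
▒▒                                 
▒▒                                 
▒▒                                 
                                   


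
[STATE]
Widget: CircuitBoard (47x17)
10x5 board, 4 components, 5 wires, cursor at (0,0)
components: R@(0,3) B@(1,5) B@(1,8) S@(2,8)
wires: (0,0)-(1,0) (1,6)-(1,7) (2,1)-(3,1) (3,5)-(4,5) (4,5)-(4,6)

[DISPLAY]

   0 1 2 3 4 5 6 7 8 9                         
0  [.]          R                              
    │                                          
1   ·                   B   · ─ ·   B          
                                               
2       ·                           S          
        │                                      
3       ·               ·                      
                        │                      
4                       · ─ ·                  
Cursor: (0,0)                                  
                                               
                                               
                                               
                                               
                                               
                                               


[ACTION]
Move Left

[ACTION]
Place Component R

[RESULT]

   0 1 2 3 4 5 6 7 8 9                         
0  [R]          R                              
    │                                          
1   ·                   B   · ─ ·   B          
                                               
2       ·                           S          
        │                                      
3       ·               ·                      
                        │                      
4                       · ─ ·                  
Cursor: (0,0)                                  
                                               
                                               
                                               
                                               
                                               
                                               


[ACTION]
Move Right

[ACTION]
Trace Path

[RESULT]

   0 1 2 3 4 5 6 7 8 9                         
0   R  [.]      R                              
    │                                          
1   ·                   B   · ─ ·   B          
                                               
2       ·                           S          
        │                                      
3       ·               ·                      
                        │                      
4                       · ─ ·                  
Cursor: (0,1)  Trace: No connections           
                                               
                                               
                                               
                                               
                                               
                                               


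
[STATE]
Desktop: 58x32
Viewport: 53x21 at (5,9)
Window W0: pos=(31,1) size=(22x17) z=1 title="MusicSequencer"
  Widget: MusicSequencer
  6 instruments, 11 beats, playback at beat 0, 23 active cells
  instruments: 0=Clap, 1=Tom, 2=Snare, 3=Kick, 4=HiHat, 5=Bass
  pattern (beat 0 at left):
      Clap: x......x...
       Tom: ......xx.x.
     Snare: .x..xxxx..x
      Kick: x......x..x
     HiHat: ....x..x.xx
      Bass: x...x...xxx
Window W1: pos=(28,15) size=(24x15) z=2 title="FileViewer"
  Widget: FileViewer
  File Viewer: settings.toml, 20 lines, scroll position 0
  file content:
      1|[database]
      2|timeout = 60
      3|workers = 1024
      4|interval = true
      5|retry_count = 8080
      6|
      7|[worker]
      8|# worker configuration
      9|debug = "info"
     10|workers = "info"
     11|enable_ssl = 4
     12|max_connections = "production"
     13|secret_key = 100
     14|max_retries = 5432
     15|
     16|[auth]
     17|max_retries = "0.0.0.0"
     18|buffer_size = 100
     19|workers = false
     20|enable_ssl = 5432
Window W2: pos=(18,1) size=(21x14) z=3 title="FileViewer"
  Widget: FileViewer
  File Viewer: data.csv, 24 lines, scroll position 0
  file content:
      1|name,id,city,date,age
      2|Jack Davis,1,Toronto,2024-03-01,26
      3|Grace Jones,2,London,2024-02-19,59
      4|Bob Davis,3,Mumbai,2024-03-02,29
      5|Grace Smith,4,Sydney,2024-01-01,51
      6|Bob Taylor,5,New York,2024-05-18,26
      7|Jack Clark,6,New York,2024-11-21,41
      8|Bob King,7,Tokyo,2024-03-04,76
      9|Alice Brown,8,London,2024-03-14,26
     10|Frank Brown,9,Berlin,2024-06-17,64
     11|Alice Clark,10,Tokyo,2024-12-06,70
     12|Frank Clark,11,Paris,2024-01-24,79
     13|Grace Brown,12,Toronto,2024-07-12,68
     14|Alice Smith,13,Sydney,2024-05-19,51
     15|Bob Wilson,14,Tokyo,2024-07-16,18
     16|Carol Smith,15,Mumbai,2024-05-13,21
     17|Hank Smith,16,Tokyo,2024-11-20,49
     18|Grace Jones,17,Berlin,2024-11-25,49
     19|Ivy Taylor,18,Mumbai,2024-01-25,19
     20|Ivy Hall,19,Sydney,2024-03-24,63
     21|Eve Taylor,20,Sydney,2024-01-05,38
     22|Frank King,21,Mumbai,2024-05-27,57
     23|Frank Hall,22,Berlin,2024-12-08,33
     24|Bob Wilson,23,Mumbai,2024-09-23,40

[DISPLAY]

             ┃Bob Taylor,5,New Y░┃···█··█·██   ┃     
             ┃Jack Clark,6,New Y░┃···█···███   ┃     
             ┃Bob King,7,Tokyo,2░┃             ┃     
             ┃Alice Brown,8,Lond░┃             ┃     
             ┃Frank Brown,9,Berl▼┃             ┃     
             ┗━━━━━━━━━━━━━━━━━━━┛             ┃     
                       ┏━━━━━━━━━━━━━━━━━━━━━━┓┃     
                       ┃ FileViewer           ┃┃     
                       ┠──────────────────────┨┛     
                       ┃[database]           ▲┃      
                       ┃timeout = 60         █┃      
                       ┃workers = 1024       ░┃      
                       ┃interval = true      ░┃      
                       ┃retry_count = 8080   ░┃      
                       ┃                     ░┃      
                       ┃[worker]             ░┃      
                       ┃# worker configuratio░┃      
                       ┃debug = "info"       ░┃      
                       ┃workers = "info"     ░┃      
                       ┃enable_ssl = 4       ▼┃      
                       ┗━━━━━━━━━━━━━━━━━━━━━━┛      


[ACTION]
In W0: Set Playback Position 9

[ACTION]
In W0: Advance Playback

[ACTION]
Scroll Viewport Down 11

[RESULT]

             ┃Bob King,7,Tokyo,2░┃             ┃     
             ┃Alice Brown,8,Lond░┃             ┃     
             ┃Frank Brown,9,Berl▼┃             ┃     
             ┗━━━━━━━━━━━━━━━━━━━┛             ┃     
                       ┏━━━━━━━━━━━━━━━━━━━━━━┓┃     
                       ┃ FileViewer           ┃┃     
                       ┠──────────────────────┨┛     
                       ┃[database]           ▲┃      
                       ┃timeout = 60         █┃      
                       ┃workers = 1024       ░┃      
                       ┃interval = true      ░┃      
                       ┃retry_count = 8080   ░┃      
                       ┃                     ░┃      
                       ┃[worker]             ░┃      
                       ┃# worker configuratio░┃      
                       ┃debug = "info"       ░┃      
                       ┃workers = "info"     ░┃      
                       ┃enable_ssl = 4       ▼┃      
                       ┗━━━━━━━━━━━━━━━━━━━━━━┛      
                                                     
                                                     


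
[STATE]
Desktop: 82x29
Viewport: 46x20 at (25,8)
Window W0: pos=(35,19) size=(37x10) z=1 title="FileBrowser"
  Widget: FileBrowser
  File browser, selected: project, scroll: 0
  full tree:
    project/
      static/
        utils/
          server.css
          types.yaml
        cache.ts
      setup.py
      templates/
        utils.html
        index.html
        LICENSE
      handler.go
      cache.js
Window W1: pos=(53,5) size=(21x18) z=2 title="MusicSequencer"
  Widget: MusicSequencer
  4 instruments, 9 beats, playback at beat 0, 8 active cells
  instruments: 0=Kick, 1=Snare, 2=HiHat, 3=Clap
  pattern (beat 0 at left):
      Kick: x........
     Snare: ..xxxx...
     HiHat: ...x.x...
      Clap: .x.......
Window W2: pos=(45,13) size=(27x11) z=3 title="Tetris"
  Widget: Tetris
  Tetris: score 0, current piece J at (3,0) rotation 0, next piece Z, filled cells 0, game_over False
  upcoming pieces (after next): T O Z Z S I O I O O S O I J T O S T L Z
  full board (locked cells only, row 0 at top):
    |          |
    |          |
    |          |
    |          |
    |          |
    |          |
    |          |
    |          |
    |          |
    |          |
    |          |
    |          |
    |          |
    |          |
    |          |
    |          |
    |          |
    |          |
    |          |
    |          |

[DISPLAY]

                            ┃      ▼12345678  
                            ┃  Kick█········  
                            ┃ Snare··████···  
                            ┃ HiHat···█·█···  
                            ┃  Clap·█·······  
                    ┏━━━━━━━━━━━━━━━━━━━━━━━━━
                    ┃ Tetris                  
                    ┠─────────────────────────
                    ┃          │Next:         
                    ┃          │▓▓            
                    ┃          │ ▓▓           
          ┏━━━━━━━━━┃          │              
          ┃ FileBrow┃          │              
          ┠─────────┃          │              
          ┃> [-] pro┃          │Score:        
          ┃    [+] s┗━━━━━━━━━━━━━━━━━━━━━━━━━
          ┃    setup.py                       
          ┃    [+] templates/                 
          ┃    handler.go                     
          ┃    cache.js                       


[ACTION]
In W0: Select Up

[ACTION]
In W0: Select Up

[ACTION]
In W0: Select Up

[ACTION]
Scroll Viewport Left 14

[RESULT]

                                          ┃   
                                          ┃  K
                                          ┃ Sn
                                          ┃ Hi
                                          ┃  C
                                  ┏━━━━━━━━━━━
                                  ┃ Tetris    
                                  ┠───────────
                                  ┃          │
                                  ┃          │
                                  ┃          │
                        ┏━━━━━━━━━┃          │
                        ┃ FileBrow┃          │
                        ┠─────────┃          │
                        ┃> [-] pro┃          │
                        ┃    [+] s┗━━━━━━━━━━━
                        ┃    setup.py         
                        ┃    [+] templates/   
                        ┃    handler.go       
                        ┃    cache.js         


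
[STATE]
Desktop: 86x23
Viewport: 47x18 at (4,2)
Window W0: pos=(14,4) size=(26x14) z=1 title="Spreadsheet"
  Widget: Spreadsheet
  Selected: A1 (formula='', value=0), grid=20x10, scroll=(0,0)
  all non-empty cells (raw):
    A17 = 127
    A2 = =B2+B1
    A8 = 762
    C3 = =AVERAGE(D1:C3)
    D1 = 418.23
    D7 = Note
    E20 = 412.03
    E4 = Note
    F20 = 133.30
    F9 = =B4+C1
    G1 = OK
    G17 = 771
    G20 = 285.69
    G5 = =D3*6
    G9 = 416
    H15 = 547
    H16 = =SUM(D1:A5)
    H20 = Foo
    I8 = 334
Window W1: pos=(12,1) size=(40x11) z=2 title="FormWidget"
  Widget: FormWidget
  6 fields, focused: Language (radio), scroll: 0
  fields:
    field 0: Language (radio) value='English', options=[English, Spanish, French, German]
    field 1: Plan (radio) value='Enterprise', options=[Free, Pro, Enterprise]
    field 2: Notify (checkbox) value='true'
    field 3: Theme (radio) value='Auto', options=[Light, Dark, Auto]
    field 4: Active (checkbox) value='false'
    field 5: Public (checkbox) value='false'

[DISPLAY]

        ┃ FormWidget                           
        ┠──────────────────────────────────────
        ┃> Language:   (●) English  ( ) Spanish
        ┃  Plan:       ( ) Free  ( ) Pro  (●) E
        ┃  Notify:     [x]                     
        ┃  Theme:      ( ) Light  ( ) Dark  (●)
        ┃  Active:     [ ]                     
        ┃  Public:     [ ]                     
        ┃                                      
        ┗━━━━━━━━━━━━━━━━━━━━━━━━━━━━━━━━━━━━━━
          ┃  3        0       0#CIR┃           
          ┃  4        0       0    ┃           
          ┃  5        0       0    ┃           
          ┃  6        0       0    ┃           
          ┃  7        0       0    ┃           
          ┗━━━━━━━━━━━━━━━━━━━━━━━━┛           
                                               
                                               


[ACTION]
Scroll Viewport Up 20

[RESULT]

                                               
        ┏━━━━━━━━━━━━━━━━━━━━━━━━━━━━━━━━━━━━━━
        ┃ FormWidget                           
        ┠──────────────────────────────────────
        ┃> Language:   (●) English  ( ) Spanish
        ┃  Plan:       ( ) Free  ( ) Pro  (●) E
        ┃  Notify:     [x]                     
        ┃  Theme:      ( ) Light  ( ) Dark  (●)
        ┃  Active:     [ ]                     
        ┃  Public:     [ ]                     
        ┃                                      
        ┗━━━━━━━━━━━━━━━━━━━━━━━━━━━━━━━━━━━━━━
          ┃  3        0       0#CIR┃           
          ┃  4        0       0    ┃           
          ┃  5        0       0    ┃           
          ┃  6        0       0    ┃           
          ┃  7        0       0    ┃           
          ┗━━━━━━━━━━━━━━━━━━━━━━━━┛           


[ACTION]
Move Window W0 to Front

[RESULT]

                                               
        ┏━━━━━━━━━━━━━━━━━━━━━━━━━━━━━━━━━━━━━━
        ┃ FormWidget                           
        ┠──────────────────────────────────────
        ┃>┏━━━━━━━━━━━━━━━━━━━━━━━━┓( ) Spanish
        ┃ ┃ Spreadsheet            ┃ Pro  (●) E
        ┃ ┠────────────────────────┨           
        ┃ ┃A1:                     ┃) Dark  (●)
        ┃ ┃       A       B       C┃           
        ┃ ┃------------------------┃           
        ┃ ┃  1      [0]       0    ┃           
        ┗━┃  2        0       0    ┃━━━━━━━━━━━
          ┃  3        0       0#CIR┃           
          ┃  4        0       0    ┃           
          ┃  5        0       0    ┃           
          ┃  6        0       0    ┃           
          ┃  7        0       0    ┃           
          ┗━━━━━━━━━━━━━━━━━━━━━━━━┛           


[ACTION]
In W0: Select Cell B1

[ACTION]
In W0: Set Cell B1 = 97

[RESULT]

                                               
        ┏━━━━━━━━━━━━━━━━━━━━━━━━━━━━━━━━━━━━━━
        ┃ FormWidget                           
        ┠──────────────────────────────────────
        ┃>┏━━━━━━━━━━━━━━━━━━━━━━━━┓( ) Spanish
        ┃ ┃ Spreadsheet            ┃ Pro  (●) E
        ┃ ┠────────────────────────┨           
        ┃ ┃B1: 97                  ┃) Dark  (●)
        ┃ ┃       A       B       C┃           
        ┃ ┃------------------------┃           
        ┃ ┃  1        0    [97]    ┃           
        ┗━┃  2       97       0    ┃━━━━━━━━━━━
          ┃  3        0       0#CIR┃           
          ┃  4        0       0    ┃           
          ┃  5        0       0    ┃           
          ┃  6        0       0    ┃           
          ┃  7        0       0    ┃           
          ┗━━━━━━━━━━━━━━━━━━━━━━━━┛           


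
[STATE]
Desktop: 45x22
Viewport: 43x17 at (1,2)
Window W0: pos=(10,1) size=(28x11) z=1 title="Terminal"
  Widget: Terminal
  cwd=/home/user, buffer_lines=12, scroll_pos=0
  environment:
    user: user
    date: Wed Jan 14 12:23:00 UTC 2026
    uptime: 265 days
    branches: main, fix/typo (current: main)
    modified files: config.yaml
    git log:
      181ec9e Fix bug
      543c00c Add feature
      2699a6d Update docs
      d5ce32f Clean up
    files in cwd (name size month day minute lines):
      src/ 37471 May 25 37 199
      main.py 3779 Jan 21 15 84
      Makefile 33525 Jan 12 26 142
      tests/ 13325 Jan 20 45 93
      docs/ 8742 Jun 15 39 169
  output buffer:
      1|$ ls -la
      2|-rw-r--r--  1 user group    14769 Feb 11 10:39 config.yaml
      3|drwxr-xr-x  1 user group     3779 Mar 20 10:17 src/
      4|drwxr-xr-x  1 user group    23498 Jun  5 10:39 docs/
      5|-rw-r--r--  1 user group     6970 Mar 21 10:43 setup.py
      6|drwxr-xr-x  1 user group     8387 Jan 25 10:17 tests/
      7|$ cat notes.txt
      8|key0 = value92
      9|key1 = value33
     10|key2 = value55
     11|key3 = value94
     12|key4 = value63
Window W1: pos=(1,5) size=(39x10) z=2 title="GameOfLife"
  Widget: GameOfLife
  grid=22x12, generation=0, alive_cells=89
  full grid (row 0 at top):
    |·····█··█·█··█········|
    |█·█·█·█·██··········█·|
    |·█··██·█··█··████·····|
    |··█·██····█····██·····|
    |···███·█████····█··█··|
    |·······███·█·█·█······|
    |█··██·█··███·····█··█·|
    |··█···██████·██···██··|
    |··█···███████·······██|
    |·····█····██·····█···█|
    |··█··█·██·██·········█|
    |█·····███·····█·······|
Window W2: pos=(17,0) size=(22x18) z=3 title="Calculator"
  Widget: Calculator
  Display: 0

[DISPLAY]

         ┃ Termi┠────────────────────┨     
         ┠──────┃                   0┃     
         ┃$ ls -┃┌───┬───┬───┬───┐   ┃     
┏━━━━━━━━━━━━━━━┃│ 7 │ 8 │ 9 │ ÷ │   ┃┓    
┃ GameOfLife    ┃├───┼───┼───┼───┤   ┃┃    
┠───────────────┃│ 4 │ 5 │ 6 │ × │   ┃┨    
┃Gen: 0         ┃├───┼───┼───┼───┤   ┃┃    
┃··█·██····█····┃│ 1 │ 2 │ 3 │ - │   ┃┃    
┃···███·█████···┃├───┼───┼───┼───┤   ┃┃    
┃·······███·█·█·┃│ 0 │ . │ = │ + │   ┃┃    
┃█··██·█··███···┃├───┼───┼───┼───┤   ┃┃    
┃··█···██████·██┃│ C │ MC│ MR│ M+│   ┃┃    
┗━━━━━━━━━━━━━━━┃└───┴───┴───┴───┘   ┃┛    
                ┃                    ┃     
                ┃                    ┃     
                ┗━━━━━━━━━━━━━━━━━━━━┛     
                                           


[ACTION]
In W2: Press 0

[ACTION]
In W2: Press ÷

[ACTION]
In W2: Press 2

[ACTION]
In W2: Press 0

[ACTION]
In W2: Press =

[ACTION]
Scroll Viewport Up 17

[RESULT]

                ┏━━━━━━━━━━━━━━━━━━━━┓     
         ┏━━━━━━┃ Calculator         ┃     
         ┃ Termi┠────────────────────┨     
         ┠──────┃                   0┃     
         ┃$ ls -┃┌───┬───┬───┬───┐   ┃     
┏━━━━━━━━━━━━━━━┃│ 7 │ 8 │ 9 │ ÷ │   ┃┓    
┃ GameOfLife    ┃├───┼───┼───┼───┤   ┃┃    
┠───────────────┃│ 4 │ 5 │ 6 │ × │   ┃┨    
┃Gen: 0         ┃├───┼───┼───┼───┤   ┃┃    
┃··█·██····█····┃│ 1 │ 2 │ 3 │ - │   ┃┃    
┃···███·█████···┃├───┼───┼───┼───┤   ┃┃    
┃·······███·█·█·┃│ 0 │ . │ = │ + │   ┃┃    
┃█··██·█··███···┃├───┼───┼───┼───┤   ┃┃    
┃··█···██████·██┃│ C │ MC│ MR│ M+│   ┃┃    
┗━━━━━━━━━━━━━━━┃└───┴───┴───┴───┘   ┃┛    
                ┃                    ┃     
                ┃                    ┃     


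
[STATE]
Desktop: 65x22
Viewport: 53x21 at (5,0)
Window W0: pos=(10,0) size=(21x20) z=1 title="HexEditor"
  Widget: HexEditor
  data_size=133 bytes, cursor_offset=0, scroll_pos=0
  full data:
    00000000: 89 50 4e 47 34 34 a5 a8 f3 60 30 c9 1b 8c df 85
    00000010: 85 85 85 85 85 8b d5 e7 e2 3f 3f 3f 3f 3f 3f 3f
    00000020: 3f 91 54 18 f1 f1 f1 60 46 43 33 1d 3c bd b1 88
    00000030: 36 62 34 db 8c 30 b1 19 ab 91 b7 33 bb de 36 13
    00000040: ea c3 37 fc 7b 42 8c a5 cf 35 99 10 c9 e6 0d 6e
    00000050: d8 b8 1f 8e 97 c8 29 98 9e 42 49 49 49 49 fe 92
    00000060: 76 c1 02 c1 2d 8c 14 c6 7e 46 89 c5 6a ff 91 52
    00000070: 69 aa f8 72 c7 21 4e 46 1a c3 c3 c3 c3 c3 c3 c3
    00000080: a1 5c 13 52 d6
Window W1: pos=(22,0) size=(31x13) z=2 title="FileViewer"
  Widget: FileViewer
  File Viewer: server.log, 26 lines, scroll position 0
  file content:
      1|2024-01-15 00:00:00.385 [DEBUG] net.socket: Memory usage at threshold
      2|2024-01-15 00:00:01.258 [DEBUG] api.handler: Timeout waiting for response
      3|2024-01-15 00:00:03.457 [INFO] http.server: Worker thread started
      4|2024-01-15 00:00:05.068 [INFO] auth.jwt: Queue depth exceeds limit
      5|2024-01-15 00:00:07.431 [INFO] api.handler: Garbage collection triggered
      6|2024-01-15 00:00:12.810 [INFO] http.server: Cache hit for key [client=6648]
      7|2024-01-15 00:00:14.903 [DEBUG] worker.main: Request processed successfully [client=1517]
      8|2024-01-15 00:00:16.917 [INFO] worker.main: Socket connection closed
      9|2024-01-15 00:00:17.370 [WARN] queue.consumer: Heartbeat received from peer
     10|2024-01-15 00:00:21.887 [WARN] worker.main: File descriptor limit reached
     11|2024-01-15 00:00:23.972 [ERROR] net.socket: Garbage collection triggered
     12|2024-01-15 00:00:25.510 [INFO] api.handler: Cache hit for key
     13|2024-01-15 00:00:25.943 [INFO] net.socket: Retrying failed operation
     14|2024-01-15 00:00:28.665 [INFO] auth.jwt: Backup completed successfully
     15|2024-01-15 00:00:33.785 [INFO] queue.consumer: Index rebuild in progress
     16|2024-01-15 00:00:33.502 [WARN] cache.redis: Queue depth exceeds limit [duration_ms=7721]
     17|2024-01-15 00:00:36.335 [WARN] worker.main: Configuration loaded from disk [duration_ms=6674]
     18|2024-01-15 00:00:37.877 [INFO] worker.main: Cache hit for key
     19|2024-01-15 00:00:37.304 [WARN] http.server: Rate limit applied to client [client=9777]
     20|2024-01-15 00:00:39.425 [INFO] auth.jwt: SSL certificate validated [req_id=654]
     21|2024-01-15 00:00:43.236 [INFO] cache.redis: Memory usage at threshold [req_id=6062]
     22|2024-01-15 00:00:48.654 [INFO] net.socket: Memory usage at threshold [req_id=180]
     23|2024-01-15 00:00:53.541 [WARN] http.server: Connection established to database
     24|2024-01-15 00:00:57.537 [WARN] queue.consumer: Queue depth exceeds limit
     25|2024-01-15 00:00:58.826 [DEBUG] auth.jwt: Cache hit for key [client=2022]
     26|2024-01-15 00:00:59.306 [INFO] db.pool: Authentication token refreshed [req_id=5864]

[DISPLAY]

     ┏━━━━━━━━━━━┏━━━━━━━━━━━━━━━━━━━━━━━━━━━━━┓     
     ┃ HexEditor ┃ FileViewer                  ┃     
     ┠───────────┠─────────────────────────────┨     
     ┃00000000  8┃2024-01-15 00:00:00.385 [DEB▲┃     
     ┃00000010  8┃2024-01-15 00:00:01.258 [DEB█┃     
     ┃00000020  3┃2024-01-15 00:00:03.457 [INF░┃     
     ┃00000030  3┃2024-01-15 00:00:05.068 [INF░┃     
     ┃00000040  e┃2024-01-15 00:00:07.431 [INF░┃     
     ┃00000050  d┃2024-01-15 00:00:12.810 [INF░┃     
     ┃00000060  7┃2024-01-15 00:00:14.903 [DEB░┃     
     ┃00000070  6┃2024-01-15 00:00:16.917 [INF░┃     
     ┃00000080  a┃2024-01-15 00:00:17.370 [WAR▼┃     
     ┃           ┗━━━━━━━━━━━━━━━━━━━━━━━━━━━━━┛     
     ┃                   ┃                           
     ┃                   ┃                           
     ┃                   ┃                           
     ┃                   ┃                           
     ┃                   ┃                           
     ┃                   ┃                           
     ┗━━━━━━━━━━━━━━━━━━━┛                           
                                                     


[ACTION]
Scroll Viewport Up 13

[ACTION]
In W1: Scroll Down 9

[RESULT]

     ┏━━━━━━━━━━━┏━━━━━━━━━━━━━━━━━━━━━━━━━━━━━┓     
     ┃ HexEditor ┃ FileViewer                  ┃     
     ┠───────────┠─────────────────────────────┨     
     ┃00000000  8┃2024-01-15 00:00:21.887 [WAR▲┃     
     ┃00000010  8┃2024-01-15 00:00:23.972 [ERR░┃     
     ┃00000020  3┃2024-01-15 00:00:25.510 [INF░┃     
     ┃00000030  3┃2024-01-15 00:00:25.943 [INF░┃     
     ┃00000040  e┃2024-01-15 00:00:28.665 [INF█┃     
     ┃00000050  d┃2024-01-15 00:00:33.785 [INF░┃     
     ┃00000060  7┃2024-01-15 00:00:33.502 [WAR░┃     
     ┃00000070  6┃2024-01-15 00:00:36.335 [WAR░┃     
     ┃00000080  a┃2024-01-15 00:00:37.877 [INF▼┃     
     ┃           ┗━━━━━━━━━━━━━━━━━━━━━━━━━━━━━┛     
     ┃                   ┃                           
     ┃                   ┃                           
     ┃                   ┃                           
     ┃                   ┃                           
     ┃                   ┃                           
     ┃                   ┃                           
     ┗━━━━━━━━━━━━━━━━━━━┛                           
                                                     


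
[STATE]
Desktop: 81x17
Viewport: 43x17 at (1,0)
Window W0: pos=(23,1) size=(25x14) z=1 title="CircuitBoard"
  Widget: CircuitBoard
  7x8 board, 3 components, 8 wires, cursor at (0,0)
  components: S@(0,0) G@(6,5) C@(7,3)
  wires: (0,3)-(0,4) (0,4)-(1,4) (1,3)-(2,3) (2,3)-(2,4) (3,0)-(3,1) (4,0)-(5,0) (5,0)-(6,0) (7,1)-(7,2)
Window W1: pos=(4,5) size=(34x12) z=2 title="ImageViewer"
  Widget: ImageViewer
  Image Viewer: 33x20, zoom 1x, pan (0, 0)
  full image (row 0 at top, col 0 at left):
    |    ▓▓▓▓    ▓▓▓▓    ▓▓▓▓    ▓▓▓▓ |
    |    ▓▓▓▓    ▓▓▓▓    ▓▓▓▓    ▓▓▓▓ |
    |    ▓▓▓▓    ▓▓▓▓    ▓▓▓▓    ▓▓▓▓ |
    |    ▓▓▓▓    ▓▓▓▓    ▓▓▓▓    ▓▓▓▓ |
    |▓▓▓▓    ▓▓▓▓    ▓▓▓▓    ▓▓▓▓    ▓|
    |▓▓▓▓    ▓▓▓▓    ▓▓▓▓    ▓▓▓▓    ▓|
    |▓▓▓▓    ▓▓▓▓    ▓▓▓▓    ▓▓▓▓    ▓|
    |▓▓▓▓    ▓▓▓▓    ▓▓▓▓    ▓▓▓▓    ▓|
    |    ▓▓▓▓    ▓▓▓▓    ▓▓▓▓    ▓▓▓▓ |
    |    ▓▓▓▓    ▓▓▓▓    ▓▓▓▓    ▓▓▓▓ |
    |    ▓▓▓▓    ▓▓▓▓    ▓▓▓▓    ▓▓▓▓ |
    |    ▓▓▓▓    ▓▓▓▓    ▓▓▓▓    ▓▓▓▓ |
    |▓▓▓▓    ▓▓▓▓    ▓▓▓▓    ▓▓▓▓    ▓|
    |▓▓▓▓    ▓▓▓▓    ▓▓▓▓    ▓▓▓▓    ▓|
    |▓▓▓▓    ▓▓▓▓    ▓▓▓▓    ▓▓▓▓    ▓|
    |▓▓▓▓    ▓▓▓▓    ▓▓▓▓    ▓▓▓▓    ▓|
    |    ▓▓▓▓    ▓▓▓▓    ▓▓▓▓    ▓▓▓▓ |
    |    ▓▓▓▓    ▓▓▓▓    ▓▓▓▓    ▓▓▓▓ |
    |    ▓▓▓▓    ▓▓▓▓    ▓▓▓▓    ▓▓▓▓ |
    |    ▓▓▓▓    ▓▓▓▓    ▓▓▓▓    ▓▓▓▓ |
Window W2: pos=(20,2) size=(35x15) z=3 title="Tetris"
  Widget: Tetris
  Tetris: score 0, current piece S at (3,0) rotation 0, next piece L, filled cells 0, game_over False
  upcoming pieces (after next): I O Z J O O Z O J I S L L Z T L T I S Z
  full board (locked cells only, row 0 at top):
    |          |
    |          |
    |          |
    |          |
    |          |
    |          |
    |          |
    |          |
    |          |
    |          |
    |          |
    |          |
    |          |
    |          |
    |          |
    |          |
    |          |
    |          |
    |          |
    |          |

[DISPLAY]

                                           
                      ┏━━━━━━━━━━━━━━━━━━━━
                   ┏━━━━━━━━━━━━━━━━━━━━━━━
                   ┃ Tetris                
                   ┠───────────────────────
   ┏━━━━━━━━━━━━━━━┃          │Next:       
   ┃ ImageViewer   ┃          │  ▒         
   ┠───────────────┃          │▒▒▒         
   ┃    ▓▓▓▓    ▓▓▓┃          │            
   ┃    ▓▓▓▓    ▓▓▓┃          │            
   ┃    ▓▓▓▓    ▓▓▓┃          │            
   ┃    ▓▓▓▓    ▓▓▓┃          │Score:      
   ┃▓▓▓▓    ▓▓▓▓   ┃          │0           
   ┃▓▓▓▓    ▓▓▓▓   ┃          │            
   ┃▓▓▓▓    ▓▓▓▓   ┃          │            
   ┃▓▓▓▓    ▓▓▓▓   ┃          │            
   ┗━━━━━━━━━━━━━━━┗━━━━━━━━━━━━━━━━━━━━━━━


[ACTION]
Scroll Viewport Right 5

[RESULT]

                                           
                 ┏━━━━━━━━━━━━━━━━━━━━━━━┓ 
              ┏━━━━━━━━━━━━━━━━━━━━━━━━━━━━
              ┃ Tetris                     
              ┠────────────────────────────
━━━━━━━━━━━━━━┃          │Next:            
ImageViewer   ┃          │  ▒              
──────────────┃          │▒▒▒              
   ▓▓▓▓    ▓▓▓┃          │                 
   ▓▓▓▓    ▓▓▓┃          │                 
   ▓▓▓▓    ▓▓▓┃          │                 
   ▓▓▓▓    ▓▓▓┃          │Score:           
▓▓▓    ▓▓▓▓   ┃          │0                
▓▓▓    ▓▓▓▓   ┃          │                 
▓▓▓    ▓▓▓▓   ┃          │                 
▓▓▓    ▓▓▓▓   ┃          │                 
━━━━━━━━━━━━━━┗━━━━━━━━━━━━━━━━━━━━━━━━━━━━


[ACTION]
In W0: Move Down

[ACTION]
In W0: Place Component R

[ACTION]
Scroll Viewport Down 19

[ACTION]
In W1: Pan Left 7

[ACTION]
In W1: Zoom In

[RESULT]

                                           
                 ┏━━━━━━━━━━━━━━━━━━━━━━━┓ 
              ┏━━━━━━━━━━━━━━━━━━━━━━━━━━━━
              ┃ Tetris                     
              ┠────────────────────────────
━━━━━━━━━━━━━━┃          │Next:            
ImageViewer   ┃          │  ▒              
──────────────┃          │▒▒▒              
       ▓▓▓▓▓▓▓┃          │                 
       ▓▓▓▓▓▓▓┃          │                 
       ▓▓▓▓▓▓▓┃          │                 
       ▓▓▓▓▓▓▓┃          │Score:           
       ▓▓▓▓▓▓▓┃          │0                
       ▓▓▓▓▓▓▓┃          │                 
       ▓▓▓▓▓▓▓┃          │                 
       ▓▓▓▓▓▓▓┃          │                 
━━━━━━━━━━━━━━┗━━━━━━━━━━━━━━━━━━━━━━━━━━━━
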